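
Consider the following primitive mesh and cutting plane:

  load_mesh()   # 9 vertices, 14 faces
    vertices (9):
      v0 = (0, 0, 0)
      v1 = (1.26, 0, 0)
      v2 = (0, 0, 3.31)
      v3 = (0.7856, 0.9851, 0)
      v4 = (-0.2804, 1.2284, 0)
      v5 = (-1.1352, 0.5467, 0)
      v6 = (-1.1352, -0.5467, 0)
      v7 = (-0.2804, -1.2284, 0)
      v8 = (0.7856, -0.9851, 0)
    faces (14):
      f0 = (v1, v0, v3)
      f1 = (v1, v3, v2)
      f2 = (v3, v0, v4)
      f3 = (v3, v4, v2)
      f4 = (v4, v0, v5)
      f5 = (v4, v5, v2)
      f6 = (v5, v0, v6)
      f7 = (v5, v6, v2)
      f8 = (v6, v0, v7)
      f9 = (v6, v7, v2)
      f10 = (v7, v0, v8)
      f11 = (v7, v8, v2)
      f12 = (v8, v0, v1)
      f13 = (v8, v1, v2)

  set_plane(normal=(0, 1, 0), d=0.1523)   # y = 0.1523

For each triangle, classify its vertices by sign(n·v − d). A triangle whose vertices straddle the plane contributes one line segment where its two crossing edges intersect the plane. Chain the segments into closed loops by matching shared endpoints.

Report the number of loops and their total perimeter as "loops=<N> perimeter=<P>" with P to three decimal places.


loops=1 perimeter=8.611

Straddling triangles (8 of 14):
  (v1,v0,v3) [--+] → (0.121457, 0.1523, 0)–(1.18666, 0.1523, 0)  len=1.0652
  (v1,v3,v2) [-+-] → (1.18666, 0.1523, 0)–(0.121457, 0.1523, 2.79826)  len=2.9941
  (v3,v0,v4) [+-+] → (0.121457, 0.1523, 0)–(-0.0347647, 0.1523, 0)  len=0.1562
  (v3,v4,v2) [++-] → (-0.0347647, 0.1523, 2.89962)–(0.121457, 0.1523, 2.79826)  len=0.1862
  (v4,v0,v5) [+-+] → (-0.0347647, 0.1523, 0)–(-0.316245, 0.1523, 0)  len=0.2815
  (v4,v5,v2) [++-] → (-0.316245, 0.1523, 2.3879)–(-0.0347647, 0.1523, 2.89962)  len=0.5840
  (v5,v0,v6) [+--] → (-0.316245, 0.1523, 0)–(-1.1352, 0.1523, 0)  len=0.8190
  (v5,v6,v2) [+--] → (-1.1352, 0.1523, 0)–(-0.316245, 0.1523, 2.3879)  len=2.5244

Chained into 1 loop(s):
  loop 1: 8 segments, perimeter = 8.6107
Total perimeter = 8.611


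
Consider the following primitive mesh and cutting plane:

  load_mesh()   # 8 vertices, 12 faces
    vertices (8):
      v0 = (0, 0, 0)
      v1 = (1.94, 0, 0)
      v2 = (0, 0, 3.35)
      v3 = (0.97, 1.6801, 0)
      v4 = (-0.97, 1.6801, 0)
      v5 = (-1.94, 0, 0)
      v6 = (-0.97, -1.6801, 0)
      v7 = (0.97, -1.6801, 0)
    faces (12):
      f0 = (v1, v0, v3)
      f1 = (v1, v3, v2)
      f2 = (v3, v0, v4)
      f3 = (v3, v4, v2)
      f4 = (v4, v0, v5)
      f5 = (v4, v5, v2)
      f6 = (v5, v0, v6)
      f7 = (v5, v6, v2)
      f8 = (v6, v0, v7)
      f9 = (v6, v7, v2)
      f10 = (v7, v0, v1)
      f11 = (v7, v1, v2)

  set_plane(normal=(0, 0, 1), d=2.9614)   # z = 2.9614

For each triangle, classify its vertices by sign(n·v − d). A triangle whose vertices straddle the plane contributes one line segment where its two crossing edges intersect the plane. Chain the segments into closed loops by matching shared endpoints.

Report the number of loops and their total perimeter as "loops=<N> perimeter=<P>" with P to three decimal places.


Straddling triangles (6 of 12):
  (v1,v3,v2) [--+] → (0.11252, 0.194892, 2.9614)–(0.22504, 0, 2.9614)  len=0.2250
  (v3,v4,v2) [--+] → (-0.11252, 0.194892, 2.9614)–(0.11252, 0.194892, 2.9614)  len=0.2250
  (v4,v5,v2) [--+] → (-0.22504, 0, 2.9614)–(-0.11252, 0.194892, 2.9614)  len=0.2250
  (v5,v6,v2) [--+] → (-0.11252, -0.194892, 2.9614)–(-0.22504, 0, 2.9614)  len=0.2250
  (v6,v7,v2) [--+] → (0.11252, -0.194892, 2.9614)–(-0.11252, -0.194892, 2.9614)  len=0.2250
  (v7,v1,v2) [--+] → (0.22504, 0, 2.9614)–(0.11252, -0.194892, 2.9614)  len=0.2250

Chained into 1 loop(s):
  loop 1: 6 segments, perimeter = 1.3502
Total perimeter = 1.350

loops=1 perimeter=1.350


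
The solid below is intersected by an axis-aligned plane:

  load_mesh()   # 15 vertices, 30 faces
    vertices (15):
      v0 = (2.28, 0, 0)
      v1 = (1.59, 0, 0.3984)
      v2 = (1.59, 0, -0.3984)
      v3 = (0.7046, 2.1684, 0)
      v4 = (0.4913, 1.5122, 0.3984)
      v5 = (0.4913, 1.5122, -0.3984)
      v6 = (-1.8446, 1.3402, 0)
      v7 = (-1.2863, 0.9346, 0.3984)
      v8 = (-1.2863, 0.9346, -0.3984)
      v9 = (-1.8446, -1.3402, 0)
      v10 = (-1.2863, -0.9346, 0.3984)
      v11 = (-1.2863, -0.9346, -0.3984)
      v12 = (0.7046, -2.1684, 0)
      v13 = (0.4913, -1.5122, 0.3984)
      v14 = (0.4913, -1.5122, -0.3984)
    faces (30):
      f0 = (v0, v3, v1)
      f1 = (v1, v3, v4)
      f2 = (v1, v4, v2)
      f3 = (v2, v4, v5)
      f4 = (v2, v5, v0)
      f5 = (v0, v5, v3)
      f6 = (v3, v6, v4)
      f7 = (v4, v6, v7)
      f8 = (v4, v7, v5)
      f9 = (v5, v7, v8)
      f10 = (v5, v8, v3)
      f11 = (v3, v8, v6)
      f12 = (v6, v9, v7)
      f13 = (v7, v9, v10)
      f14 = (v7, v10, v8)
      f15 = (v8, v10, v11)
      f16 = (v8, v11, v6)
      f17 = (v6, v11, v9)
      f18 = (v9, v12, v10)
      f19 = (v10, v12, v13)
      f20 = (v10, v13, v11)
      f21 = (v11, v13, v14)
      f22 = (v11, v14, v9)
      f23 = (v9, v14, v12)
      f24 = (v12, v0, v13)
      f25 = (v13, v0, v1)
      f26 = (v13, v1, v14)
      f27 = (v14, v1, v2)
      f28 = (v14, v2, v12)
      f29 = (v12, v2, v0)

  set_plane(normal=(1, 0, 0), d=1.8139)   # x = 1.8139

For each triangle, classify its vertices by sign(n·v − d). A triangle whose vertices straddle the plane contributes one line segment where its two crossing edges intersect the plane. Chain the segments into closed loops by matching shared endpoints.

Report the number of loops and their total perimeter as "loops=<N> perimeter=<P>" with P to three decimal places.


loops=1 perimeter=2.783

Straddling triangles (6 of 30):
  (v0,v3,v1) [+--] → (1.8139, 0.641546, 0)–(1.8139, 0, 0.269122)  len=0.6957
  (v2,v5,v0) [--+] → (1.8139, 0.39405, -0.103815)–(1.8139, 0, -0.269122)  len=0.4273
  (v0,v5,v3) [+--] → (1.8139, 0.39405, -0.103815)–(1.8139, 0.641546, 0)  len=0.2684
  (v12,v0,v13) [-+-] → (1.8139, -0.641546, 0)–(1.8139, -0.39405, 0.103815)  len=0.2684
  (v13,v0,v1) [-+-] → (1.8139, -0.39405, 0.103815)–(1.8139, 0, 0.269122)  len=0.4273
  (v12,v2,v0) [--+] → (1.8139, 0, -0.269122)–(1.8139, -0.641546, 0)  len=0.6957

Chained into 1 loop(s):
  loop 1: 6 segments, perimeter = 2.7828
Total perimeter = 2.783


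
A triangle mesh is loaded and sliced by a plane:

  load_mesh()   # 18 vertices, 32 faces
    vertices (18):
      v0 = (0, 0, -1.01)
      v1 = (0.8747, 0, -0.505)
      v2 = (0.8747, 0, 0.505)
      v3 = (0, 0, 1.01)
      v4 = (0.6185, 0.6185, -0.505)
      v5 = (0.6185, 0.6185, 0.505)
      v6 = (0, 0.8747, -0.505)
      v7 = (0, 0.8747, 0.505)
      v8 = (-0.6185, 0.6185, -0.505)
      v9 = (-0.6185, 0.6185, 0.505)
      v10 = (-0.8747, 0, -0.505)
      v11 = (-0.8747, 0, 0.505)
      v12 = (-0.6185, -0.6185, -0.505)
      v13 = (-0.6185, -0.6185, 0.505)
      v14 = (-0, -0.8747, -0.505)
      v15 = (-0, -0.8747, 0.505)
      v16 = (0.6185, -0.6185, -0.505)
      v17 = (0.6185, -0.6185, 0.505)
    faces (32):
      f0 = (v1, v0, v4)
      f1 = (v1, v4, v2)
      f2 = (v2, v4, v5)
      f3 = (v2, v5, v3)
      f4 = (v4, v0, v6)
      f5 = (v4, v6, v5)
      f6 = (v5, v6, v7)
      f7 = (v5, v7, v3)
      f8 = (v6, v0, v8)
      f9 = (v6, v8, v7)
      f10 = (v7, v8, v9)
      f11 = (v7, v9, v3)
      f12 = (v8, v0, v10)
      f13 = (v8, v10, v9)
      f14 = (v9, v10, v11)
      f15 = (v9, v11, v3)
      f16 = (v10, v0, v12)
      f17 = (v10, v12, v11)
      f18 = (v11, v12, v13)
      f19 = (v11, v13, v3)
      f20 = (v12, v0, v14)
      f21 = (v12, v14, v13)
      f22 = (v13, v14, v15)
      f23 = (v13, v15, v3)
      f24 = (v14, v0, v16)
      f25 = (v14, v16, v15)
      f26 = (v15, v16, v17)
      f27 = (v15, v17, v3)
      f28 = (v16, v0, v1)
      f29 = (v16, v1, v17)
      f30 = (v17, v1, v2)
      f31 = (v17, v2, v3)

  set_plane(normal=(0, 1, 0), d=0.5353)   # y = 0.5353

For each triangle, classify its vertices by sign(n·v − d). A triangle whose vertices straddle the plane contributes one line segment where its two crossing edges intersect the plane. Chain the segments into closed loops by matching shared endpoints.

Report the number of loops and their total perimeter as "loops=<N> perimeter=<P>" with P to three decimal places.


Straddling triangles (12 of 32):
  (v1,v0,v4) [--+] → (0.5353, 0.5353, -0.572932)–(0.652964, 0.5353, -0.505)  len=0.1359
  (v1,v4,v2) [-+-] → (0.652964, 0.5353, -0.505)–(0.652964, 0.5353, -0.369136)  len=0.1359
  (v2,v4,v5) [-++] → (0.652964, 0.5353, -0.369136)–(0.652964, 0.5353, 0.505)  len=0.8741
  (v2,v5,v3) [-+-] → (0.652964, 0.5353, 0.505)–(0.5353, 0.5353, 0.572932)  len=0.1359
  (v4,v0,v6) [+-+] → (0.5353, 0.5353, -0.572932)–(0, 0.5353, -0.700949)  len=0.5504
  (v5,v7,v3) [++-] → (0, 0.5353, 0.700949)–(0.5353, 0.5353, 0.572932)  len=0.5504
  (v6,v0,v8) [+-+] → (0, 0.5353, -0.700949)–(-0.5353, 0.5353, -0.572932)  len=0.5504
  (v7,v9,v3) [++-] → (-0.5353, 0.5353, 0.572932)–(0, 0.5353, 0.700949)  len=0.5504
  (v8,v0,v10) [+--] → (-0.5353, 0.5353, -0.572932)–(-0.652964, 0.5353, -0.505)  len=0.1359
  (v8,v10,v9) [+-+] → (-0.652964, 0.5353, -0.505)–(-0.652964, 0.5353, 0.369136)  len=0.8741
  (v9,v10,v11) [+--] → (-0.652964, 0.5353, 0.369136)–(-0.652964, 0.5353, 0.505)  len=0.1359
  (v9,v11,v3) [+--] → (-0.652964, 0.5353, 0.505)–(-0.5353, 0.5353, 0.572932)  len=0.1359

Chained into 1 loop(s):
  loop 1: 12 segments, perimeter = 4.7650
Total perimeter = 4.765

loops=1 perimeter=4.765


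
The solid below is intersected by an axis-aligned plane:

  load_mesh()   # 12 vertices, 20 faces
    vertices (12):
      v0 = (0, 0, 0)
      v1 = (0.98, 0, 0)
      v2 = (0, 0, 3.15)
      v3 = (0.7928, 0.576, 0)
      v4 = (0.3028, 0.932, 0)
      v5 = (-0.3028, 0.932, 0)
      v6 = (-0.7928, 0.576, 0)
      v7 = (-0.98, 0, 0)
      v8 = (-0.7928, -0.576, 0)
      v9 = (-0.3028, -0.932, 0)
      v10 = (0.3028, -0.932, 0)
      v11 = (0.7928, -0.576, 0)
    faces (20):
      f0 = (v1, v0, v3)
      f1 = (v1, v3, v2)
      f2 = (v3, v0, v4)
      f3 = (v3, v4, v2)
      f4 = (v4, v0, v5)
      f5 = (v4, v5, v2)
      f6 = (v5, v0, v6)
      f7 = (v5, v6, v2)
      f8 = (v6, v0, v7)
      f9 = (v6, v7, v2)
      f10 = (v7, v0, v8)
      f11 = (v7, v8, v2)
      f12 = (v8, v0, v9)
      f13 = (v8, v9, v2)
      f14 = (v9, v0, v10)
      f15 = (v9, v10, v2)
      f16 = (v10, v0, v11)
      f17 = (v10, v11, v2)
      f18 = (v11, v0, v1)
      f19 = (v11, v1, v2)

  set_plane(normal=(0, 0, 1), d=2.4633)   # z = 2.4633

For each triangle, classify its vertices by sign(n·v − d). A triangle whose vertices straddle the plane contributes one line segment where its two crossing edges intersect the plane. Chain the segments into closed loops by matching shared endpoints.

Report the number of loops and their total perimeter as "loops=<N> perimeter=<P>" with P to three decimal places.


Straddling triangles (10 of 20):
  (v1,v3,v2) [--+] → (0.17283, 0.125568, 2.4633)–(0.21364, 0, 2.4633)  len=0.1320
  (v3,v4,v2) [--+] → (0.0660104, 0.203176, 2.4633)–(0.17283, 0.125568, 2.4633)  len=0.1320
  (v4,v5,v2) [--+] → (-0.0660104, 0.203176, 2.4633)–(0.0660104, 0.203176, 2.4633)  len=0.1320
  (v5,v6,v2) [--+] → (-0.17283, 0.125568, 2.4633)–(-0.0660104, 0.203176, 2.4633)  len=0.1320
  (v6,v7,v2) [--+] → (-0.21364, 0, 2.4633)–(-0.17283, 0.125568, 2.4633)  len=0.1320
  (v7,v8,v2) [--+] → (-0.17283, -0.125568, 2.4633)–(-0.21364, 0, 2.4633)  len=0.1320
  (v8,v9,v2) [--+] → (-0.0660104, -0.203176, 2.4633)–(-0.17283, -0.125568, 2.4633)  len=0.1320
  (v9,v10,v2) [--+] → (0.0660104, -0.203176, 2.4633)–(-0.0660104, -0.203176, 2.4633)  len=0.1320
  (v10,v11,v2) [--+] → (0.17283, -0.125568, 2.4633)–(0.0660104, -0.203176, 2.4633)  len=0.1320
  (v11,v1,v2) [--+] → (0.21364, 0, 2.4633)–(0.17283, -0.125568, 2.4633)  len=0.1320

Chained into 1 loop(s):
  loop 1: 10 segments, perimeter = 1.3203
Total perimeter = 1.320

loops=1 perimeter=1.320


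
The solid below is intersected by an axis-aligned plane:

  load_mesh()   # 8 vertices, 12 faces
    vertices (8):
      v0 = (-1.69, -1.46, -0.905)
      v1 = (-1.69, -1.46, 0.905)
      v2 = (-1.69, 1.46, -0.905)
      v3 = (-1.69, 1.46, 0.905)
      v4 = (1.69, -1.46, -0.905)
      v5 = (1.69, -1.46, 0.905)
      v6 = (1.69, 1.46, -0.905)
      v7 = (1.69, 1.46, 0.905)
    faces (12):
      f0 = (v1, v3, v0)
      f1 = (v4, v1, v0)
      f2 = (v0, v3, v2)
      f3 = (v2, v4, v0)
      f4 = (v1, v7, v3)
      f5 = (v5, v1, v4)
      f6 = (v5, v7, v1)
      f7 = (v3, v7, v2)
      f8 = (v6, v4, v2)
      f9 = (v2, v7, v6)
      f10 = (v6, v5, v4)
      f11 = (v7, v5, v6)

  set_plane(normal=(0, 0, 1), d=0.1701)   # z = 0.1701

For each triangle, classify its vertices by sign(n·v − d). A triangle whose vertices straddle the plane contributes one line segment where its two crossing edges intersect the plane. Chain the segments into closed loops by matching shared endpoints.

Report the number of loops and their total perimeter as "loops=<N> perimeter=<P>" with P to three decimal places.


loops=1 perimeter=12.600

Straddling triangles (8 of 12):
  (v1,v3,v0) [++-] → (-1.69, 0.274415, 0.1701)–(-1.69, -1.46, 0.1701)  len=1.7344
  (v4,v1,v0) [-+-] → (-0.317645, -1.46, 0.1701)–(-1.69, -1.46, 0.1701)  len=1.3724
  (v0,v3,v2) [-+-] → (-1.69, 0.274415, 0.1701)–(-1.69, 1.46, 0.1701)  len=1.1856
  (v5,v1,v4) [++-] → (-0.317645, -1.46, 0.1701)–(1.69, -1.46, 0.1701)  len=2.0076
  (v3,v7,v2) [++-] → (0.317645, 1.46, 0.1701)–(-1.69, 1.46, 0.1701)  len=2.0076
  (v2,v7,v6) [-+-] → (0.317645, 1.46, 0.1701)–(1.69, 1.46, 0.1701)  len=1.3724
  (v6,v5,v4) [-+-] → (1.69, -0.274415, 0.1701)–(1.69, -1.46, 0.1701)  len=1.1856
  (v7,v5,v6) [++-] → (1.69, -0.274415, 0.1701)–(1.69, 1.46, 0.1701)  len=1.7344

Chained into 1 loop(s):
  loop 1: 8 segments, perimeter = 12.6000
Total perimeter = 12.600


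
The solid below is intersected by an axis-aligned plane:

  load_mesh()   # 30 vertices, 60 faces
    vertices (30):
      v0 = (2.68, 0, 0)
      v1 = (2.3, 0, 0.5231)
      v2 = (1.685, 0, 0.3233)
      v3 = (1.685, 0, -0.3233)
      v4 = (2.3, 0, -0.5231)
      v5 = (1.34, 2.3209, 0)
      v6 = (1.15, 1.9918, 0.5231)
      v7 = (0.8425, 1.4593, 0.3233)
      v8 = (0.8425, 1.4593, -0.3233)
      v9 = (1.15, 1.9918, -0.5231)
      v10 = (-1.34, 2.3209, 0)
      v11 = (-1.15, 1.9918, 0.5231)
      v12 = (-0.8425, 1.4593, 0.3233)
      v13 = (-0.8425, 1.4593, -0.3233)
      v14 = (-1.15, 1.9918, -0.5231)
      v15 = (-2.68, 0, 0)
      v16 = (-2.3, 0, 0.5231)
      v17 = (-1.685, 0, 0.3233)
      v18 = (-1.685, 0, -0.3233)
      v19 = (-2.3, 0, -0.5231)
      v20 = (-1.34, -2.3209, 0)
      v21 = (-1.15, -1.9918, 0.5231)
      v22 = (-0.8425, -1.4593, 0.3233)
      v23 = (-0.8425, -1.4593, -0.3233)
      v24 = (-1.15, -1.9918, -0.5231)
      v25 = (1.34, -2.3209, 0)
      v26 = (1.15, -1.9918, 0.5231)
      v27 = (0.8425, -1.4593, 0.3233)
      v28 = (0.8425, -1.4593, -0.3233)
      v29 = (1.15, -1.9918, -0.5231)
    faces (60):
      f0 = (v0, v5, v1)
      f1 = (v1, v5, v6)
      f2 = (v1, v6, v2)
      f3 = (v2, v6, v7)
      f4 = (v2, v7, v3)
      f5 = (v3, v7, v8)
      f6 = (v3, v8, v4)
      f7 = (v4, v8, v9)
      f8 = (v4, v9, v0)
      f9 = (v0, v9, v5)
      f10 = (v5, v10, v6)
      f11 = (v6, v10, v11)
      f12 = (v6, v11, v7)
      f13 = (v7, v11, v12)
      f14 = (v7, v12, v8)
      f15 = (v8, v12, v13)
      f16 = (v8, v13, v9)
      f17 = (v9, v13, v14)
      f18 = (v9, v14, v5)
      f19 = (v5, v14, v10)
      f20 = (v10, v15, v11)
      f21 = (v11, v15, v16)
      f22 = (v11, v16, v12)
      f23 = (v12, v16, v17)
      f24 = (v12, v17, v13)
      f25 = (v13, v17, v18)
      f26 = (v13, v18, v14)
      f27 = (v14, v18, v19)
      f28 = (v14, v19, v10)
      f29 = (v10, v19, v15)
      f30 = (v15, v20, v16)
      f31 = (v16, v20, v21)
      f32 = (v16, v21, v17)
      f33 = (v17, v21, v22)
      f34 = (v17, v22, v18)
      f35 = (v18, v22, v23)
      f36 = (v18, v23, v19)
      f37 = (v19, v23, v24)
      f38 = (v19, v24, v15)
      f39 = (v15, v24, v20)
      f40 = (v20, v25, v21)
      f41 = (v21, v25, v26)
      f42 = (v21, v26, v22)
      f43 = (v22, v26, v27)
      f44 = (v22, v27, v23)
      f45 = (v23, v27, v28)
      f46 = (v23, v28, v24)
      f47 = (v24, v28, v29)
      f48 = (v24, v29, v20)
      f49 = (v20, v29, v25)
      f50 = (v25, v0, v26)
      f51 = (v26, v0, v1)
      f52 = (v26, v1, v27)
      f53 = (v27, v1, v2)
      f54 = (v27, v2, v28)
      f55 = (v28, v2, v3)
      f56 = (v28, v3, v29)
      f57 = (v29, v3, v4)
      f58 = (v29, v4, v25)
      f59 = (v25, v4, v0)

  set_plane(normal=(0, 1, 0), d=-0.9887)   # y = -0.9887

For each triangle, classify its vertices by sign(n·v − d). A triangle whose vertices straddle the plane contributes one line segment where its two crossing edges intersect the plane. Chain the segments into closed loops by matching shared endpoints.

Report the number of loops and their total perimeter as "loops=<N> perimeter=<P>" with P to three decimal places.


Straddling triangles (20 of 60):
  (v15,v20,v16) [+-+] → (-2.10916, -0.9887, 0)–(-1.89104, -0.9887, 0.30026)  len=0.3711
  (v16,v20,v21) [+--] → (-1.89104, -0.9887, 0.30026)–(-1.72916, -0.9887, 0.5231)  len=0.2754
  (v16,v21,v17) [+-+] → (-1.72916, -0.9887, 0.5231)–(-1.41943, -0.9887, 0.422478)  len=0.3257
  (v17,v21,v22) [+--] → (-1.41943, -0.9887, 0.422478)–(-1.11419, -0.9887, 0.3233)  len=0.3209
  (v17,v22,v18) [+-+] → (-1.11419, -0.9887, 0.3233)–(-1.11419, -0.9887, 0.114782)  len=0.2085
  (v18,v22,v23) [+--] → (-1.11419, -0.9887, 0.114782)–(-1.11419, -0.9887, -0.3233)  len=0.4381
  (v18,v23,v19) [+-+] → (-1.11419, -0.9887, -0.3233)–(-1.31252, -0.9887, -0.387732)  len=0.2085
  (v19,v23,v24) [+--] → (-1.31252, -0.9887, -0.387732)–(-1.72916, -0.9887, -0.5231)  len=0.4381
  (v19,v24,v15) [+-+] → (-1.72916, -0.9887, -0.5231)–(-1.92053, -0.9887, -0.259659)  len=0.3256
  (v15,v24,v20) [+--] → (-1.92053, -0.9887, -0.259659)–(-2.10916, -0.9887, 0)  len=0.3209
  (v25,v0,v26) [-+-] → (2.10916, -0.9887, 0)–(1.92053, -0.9887, 0.259659)  len=0.3209
  (v26,v0,v1) [-++] → (1.92053, -0.9887, 0.259659)–(1.72916, -0.9887, 0.5231)  len=0.3256
  (v26,v1,v27) [-+-] → (1.72916, -0.9887, 0.5231)–(1.31252, -0.9887, 0.387732)  len=0.4381
  (v27,v1,v2) [-++] → (1.31252, -0.9887, 0.387732)–(1.11419, -0.9887, 0.3233)  len=0.2085
  (v27,v2,v28) [-+-] → (1.11419, -0.9887, 0.3233)–(1.11419, -0.9887, -0.114782)  len=0.4381
  (v28,v2,v3) [-++] → (1.11419, -0.9887, -0.114782)–(1.11419, -0.9887, -0.3233)  len=0.2085
  (v28,v3,v29) [-+-] → (1.11419, -0.9887, -0.3233)–(1.41943, -0.9887, -0.422478)  len=0.3209
  (v29,v3,v4) [-++] → (1.41943, -0.9887, -0.422478)–(1.72916, -0.9887, -0.5231)  len=0.3257
  (v29,v4,v25) [-+-] → (1.72916, -0.9887, -0.5231)–(1.89104, -0.9887, -0.30026)  len=0.2754
  (v25,v4,v0) [-++] → (1.89104, -0.9887, -0.30026)–(2.10916, -0.9887, 0)  len=0.3711

Chained into 2 loop(s):
  loop 1: 10 segments, perimeter = 3.2329
  loop 2: 10 segments, perimeter = 3.2329
Total perimeter = 6.466

loops=2 perimeter=6.466


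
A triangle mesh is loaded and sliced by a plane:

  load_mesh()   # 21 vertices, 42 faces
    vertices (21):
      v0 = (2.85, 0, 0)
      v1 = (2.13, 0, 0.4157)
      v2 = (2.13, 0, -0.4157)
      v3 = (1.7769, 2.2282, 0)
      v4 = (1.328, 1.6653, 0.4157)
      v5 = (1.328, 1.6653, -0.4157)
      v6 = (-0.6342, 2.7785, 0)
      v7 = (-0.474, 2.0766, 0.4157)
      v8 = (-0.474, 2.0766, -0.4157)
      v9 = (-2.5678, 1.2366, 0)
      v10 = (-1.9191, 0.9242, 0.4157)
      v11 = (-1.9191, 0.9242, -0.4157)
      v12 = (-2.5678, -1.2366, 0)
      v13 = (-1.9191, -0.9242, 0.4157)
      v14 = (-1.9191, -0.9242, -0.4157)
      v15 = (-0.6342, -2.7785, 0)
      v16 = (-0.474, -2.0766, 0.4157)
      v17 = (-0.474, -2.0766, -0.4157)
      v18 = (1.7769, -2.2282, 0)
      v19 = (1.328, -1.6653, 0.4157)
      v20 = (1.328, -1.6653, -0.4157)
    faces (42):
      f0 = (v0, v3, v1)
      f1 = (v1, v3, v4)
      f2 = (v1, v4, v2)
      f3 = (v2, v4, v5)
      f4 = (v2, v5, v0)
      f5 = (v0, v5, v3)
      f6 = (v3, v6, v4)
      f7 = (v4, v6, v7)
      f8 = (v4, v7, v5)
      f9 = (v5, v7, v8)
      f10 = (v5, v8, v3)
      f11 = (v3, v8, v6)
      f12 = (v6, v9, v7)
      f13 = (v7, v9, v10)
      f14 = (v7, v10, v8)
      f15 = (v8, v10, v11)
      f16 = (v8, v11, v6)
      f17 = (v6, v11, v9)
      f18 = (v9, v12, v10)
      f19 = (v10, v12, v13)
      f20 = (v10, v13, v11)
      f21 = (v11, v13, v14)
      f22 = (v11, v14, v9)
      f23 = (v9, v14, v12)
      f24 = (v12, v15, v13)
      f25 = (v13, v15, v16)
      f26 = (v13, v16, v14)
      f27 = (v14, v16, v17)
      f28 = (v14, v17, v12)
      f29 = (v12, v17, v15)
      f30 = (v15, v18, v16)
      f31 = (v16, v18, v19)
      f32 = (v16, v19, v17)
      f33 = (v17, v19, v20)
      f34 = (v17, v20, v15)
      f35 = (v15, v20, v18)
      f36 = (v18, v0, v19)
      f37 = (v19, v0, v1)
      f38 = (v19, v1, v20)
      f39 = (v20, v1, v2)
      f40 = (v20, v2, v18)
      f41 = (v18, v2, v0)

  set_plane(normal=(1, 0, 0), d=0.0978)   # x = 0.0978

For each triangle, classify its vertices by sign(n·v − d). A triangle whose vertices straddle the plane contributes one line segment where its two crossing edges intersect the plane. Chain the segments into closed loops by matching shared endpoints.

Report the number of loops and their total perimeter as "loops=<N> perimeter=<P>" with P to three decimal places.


Straddling triangles (12 of 42):
  (v3,v6,v4) [+-+] → (0.0978, 2.61143, 0)–(0.0978, 2.36322, 0.155077)  len=0.2927
  (v4,v6,v7) [+--] → (0.0978, 2.36322, 0.155077)–(0.0978, 1.94609, 0.4157)  len=0.4919
  (v4,v7,v5) [+-+] → (0.0978, 1.94609, 0.4157)–(0.0978, 1.94609, 0.151885)  len=0.2638
  (v5,v7,v8) [+--] → (0.0978, 1.94609, 0.151885)–(0.0978, 1.94609, -0.4157)  len=0.5676
  (v5,v8,v3) [+-+] → (0.0978, 1.94609, -0.4157)–(0.0978, 2.11511, -0.310099)  len=0.1993
  (v3,v8,v6) [+--] → (0.0978, 2.11511, -0.310099)–(0.0978, 2.61143, 0)  len=0.5852
  (v15,v18,v16) [-+-] → (0.0978, -2.61143, 0)–(0.0978, -2.11511, 0.310099)  len=0.5852
  (v16,v18,v19) [-++] → (0.0978, -2.11511, 0.310099)–(0.0978, -1.94609, 0.4157)  len=0.1993
  (v16,v19,v17) [-+-] → (0.0978, -1.94609, 0.4157)–(0.0978, -1.94609, -0.151885)  len=0.5676
  (v17,v19,v20) [-++] → (0.0978, -1.94609, -0.151885)–(0.0978, -1.94609, -0.4157)  len=0.2638
  (v17,v20,v15) [-+-] → (0.0978, -1.94609, -0.4157)–(0.0978, -2.36322, -0.155077)  len=0.4919
  (v15,v20,v18) [-++] → (0.0978, -2.36322, -0.155077)–(0.0978, -2.61143, 0)  len=0.2927

Chained into 2 loop(s):
  loop 1: 6 segments, perimeter = 2.4005
  loop 2: 6 segments, perimeter = 2.4005
Total perimeter = 4.801

loops=2 perimeter=4.801


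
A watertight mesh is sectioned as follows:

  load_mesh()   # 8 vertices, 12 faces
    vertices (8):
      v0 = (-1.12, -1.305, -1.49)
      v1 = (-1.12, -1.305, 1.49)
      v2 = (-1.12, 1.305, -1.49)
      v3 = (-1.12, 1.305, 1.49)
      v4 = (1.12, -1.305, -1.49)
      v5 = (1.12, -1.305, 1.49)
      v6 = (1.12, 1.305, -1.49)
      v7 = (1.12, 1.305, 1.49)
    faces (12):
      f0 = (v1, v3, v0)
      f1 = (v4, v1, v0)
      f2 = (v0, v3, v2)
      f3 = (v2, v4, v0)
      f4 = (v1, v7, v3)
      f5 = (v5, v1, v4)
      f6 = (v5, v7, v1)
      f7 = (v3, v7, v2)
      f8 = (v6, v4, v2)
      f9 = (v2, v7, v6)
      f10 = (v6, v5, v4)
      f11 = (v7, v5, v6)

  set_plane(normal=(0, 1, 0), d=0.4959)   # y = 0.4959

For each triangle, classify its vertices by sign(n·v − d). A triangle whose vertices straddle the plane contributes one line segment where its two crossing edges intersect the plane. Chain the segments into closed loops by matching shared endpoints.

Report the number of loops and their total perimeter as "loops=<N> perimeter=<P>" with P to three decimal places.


loops=1 perimeter=10.440

Straddling triangles (8 of 12):
  (v1,v3,v0) [-+-] → (-1.12, 0.4959, 1.49)–(-1.12, 0.4959, 0.5662)  len=0.9238
  (v0,v3,v2) [-++] → (-1.12, 0.4959, 0.5662)–(-1.12, 0.4959, -1.49)  len=2.0562
  (v2,v4,v0) [+--] → (-0.4256, 0.4959, -1.49)–(-1.12, 0.4959, -1.49)  len=0.6944
  (v1,v7,v3) [-++] → (0.4256, 0.4959, 1.49)–(-1.12, 0.4959, 1.49)  len=1.5456
  (v5,v7,v1) [-+-] → (1.12, 0.4959, 1.49)–(0.4256, 0.4959, 1.49)  len=0.6944
  (v6,v4,v2) [+-+] → (1.12, 0.4959, -1.49)–(-0.4256, 0.4959, -1.49)  len=1.5456
  (v6,v5,v4) [+--] → (1.12, 0.4959, -0.5662)–(1.12, 0.4959, -1.49)  len=0.9238
  (v7,v5,v6) [+-+] → (1.12, 0.4959, 1.49)–(1.12, 0.4959, -0.5662)  len=2.0562

Chained into 1 loop(s):
  loop 1: 8 segments, perimeter = 10.4400
Total perimeter = 10.440


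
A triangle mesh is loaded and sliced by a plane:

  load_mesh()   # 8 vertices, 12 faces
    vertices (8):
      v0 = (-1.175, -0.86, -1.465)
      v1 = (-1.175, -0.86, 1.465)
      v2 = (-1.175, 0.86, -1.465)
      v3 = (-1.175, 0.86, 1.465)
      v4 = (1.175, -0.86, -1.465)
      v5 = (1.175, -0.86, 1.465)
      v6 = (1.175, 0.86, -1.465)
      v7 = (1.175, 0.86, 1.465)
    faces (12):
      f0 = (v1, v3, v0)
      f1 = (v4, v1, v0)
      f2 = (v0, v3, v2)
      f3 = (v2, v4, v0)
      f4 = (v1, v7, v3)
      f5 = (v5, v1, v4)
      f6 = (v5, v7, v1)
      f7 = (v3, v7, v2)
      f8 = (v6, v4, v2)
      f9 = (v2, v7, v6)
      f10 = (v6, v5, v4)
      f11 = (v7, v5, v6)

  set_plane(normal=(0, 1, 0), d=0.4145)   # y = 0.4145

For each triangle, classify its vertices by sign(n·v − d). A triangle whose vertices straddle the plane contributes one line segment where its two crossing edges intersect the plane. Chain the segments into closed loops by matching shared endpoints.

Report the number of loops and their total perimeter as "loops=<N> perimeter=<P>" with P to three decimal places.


Straddling triangles (8 of 12):
  (v1,v3,v0) [-+-] → (-1.175, 0.4145, 1.465)–(-1.175, 0.4145, 0.706096)  len=0.7589
  (v0,v3,v2) [-++] → (-1.175, 0.4145, 0.706096)–(-1.175, 0.4145, -1.465)  len=2.1711
  (v2,v4,v0) [+--] → (-0.566323, 0.4145, -1.465)–(-1.175, 0.4145, -1.465)  len=0.6087
  (v1,v7,v3) [-++] → (0.566323, 0.4145, 1.465)–(-1.175, 0.4145, 1.465)  len=1.7413
  (v5,v7,v1) [-+-] → (1.175, 0.4145, 1.465)–(0.566323, 0.4145, 1.465)  len=0.6087
  (v6,v4,v2) [+-+] → (1.175, 0.4145, -1.465)–(-0.566323, 0.4145, -1.465)  len=1.7413
  (v6,v5,v4) [+--] → (1.175, 0.4145, -0.706096)–(1.175, 0.4145, -1.465)  len=0.7589
  (v7,v5,v6) [+-+] → (1.175, 0.4145, 1.465)–(1.175, 0.4145, -0.706096)  len=2.1711

Chained into 1 loop(s):
  loop 1: 8 segments, perimeter = 10.5600
Total perimeter = 10.560

loops=1 perimeter=10.560


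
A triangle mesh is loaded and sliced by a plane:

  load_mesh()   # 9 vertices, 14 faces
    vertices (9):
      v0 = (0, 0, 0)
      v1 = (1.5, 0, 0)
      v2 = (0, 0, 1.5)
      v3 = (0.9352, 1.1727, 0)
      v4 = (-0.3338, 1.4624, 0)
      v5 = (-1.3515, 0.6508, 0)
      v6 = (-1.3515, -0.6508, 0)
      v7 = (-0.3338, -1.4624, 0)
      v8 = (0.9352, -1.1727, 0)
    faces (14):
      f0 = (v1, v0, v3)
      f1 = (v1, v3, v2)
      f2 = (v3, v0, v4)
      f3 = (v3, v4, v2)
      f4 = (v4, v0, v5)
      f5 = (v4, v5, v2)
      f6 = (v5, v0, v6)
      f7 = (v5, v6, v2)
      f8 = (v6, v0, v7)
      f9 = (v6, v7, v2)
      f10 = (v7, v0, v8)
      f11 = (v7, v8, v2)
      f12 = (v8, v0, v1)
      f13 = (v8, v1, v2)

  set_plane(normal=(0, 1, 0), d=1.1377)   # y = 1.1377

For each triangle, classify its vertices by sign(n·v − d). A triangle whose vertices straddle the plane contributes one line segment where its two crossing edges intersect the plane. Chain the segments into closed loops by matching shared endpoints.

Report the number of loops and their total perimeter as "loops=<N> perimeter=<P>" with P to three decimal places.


loops=1 perimeter=3.544

Straddling triangles (6 of 14):
  (v1,v0,v3) [--+] → (0.907288, 1.1377, 0)–(0.952057, 1.1377, 0)  len=0.0448
  (v1,v3,v2) [-+-] → (0.952057, 1.1377, 0)–(0.907288, 1.1377, 0.0447685)  len=0.0633
  (v3,v0,v4) [+-+] → (0.907288, 1.1377, 0)–(-0.259686, 1.1377, 0)  len=1.1670
  (v3,v4,v2) [++-] → (-0.259686, 1.1377, 0.333048)–(0.907288, 1.1377, 0.0447685)  len=1.2021
  (v4,v0,v5) [+--] → (-0.259686, 1.1377, 0)–(-0.740955, 1.1377, 0)  len=0.4813
  (v4,v5,v2) [+--] → (-0.740955, 1.1377, 0)–(-0.259686, 1.1377, 0.333048)  len=0.5853

Chained into 1 loop(s):
  loop 1: 6 segments, perimeter = 3.5436
Total perimeter = 3.544


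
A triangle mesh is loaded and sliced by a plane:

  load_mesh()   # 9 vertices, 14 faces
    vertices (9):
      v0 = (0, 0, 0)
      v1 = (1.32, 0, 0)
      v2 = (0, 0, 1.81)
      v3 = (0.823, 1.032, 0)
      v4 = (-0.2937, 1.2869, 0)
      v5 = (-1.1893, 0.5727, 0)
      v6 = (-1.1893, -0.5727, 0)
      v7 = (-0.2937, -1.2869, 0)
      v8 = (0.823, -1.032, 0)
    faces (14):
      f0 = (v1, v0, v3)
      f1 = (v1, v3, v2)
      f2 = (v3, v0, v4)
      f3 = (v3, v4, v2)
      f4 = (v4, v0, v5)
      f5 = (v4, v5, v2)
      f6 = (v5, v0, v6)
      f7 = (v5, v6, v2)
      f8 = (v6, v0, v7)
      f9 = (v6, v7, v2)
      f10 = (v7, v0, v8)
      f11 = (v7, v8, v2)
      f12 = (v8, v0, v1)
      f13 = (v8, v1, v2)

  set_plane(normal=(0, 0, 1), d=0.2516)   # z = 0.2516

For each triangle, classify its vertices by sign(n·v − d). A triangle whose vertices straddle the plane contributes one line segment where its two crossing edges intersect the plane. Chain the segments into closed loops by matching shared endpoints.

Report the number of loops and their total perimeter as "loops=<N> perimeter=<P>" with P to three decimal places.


loops=1 perimeter=6.904

Straddling triangles (7 of 14):
  (v1,v3,v2) [--+] → (0.708598, 0.888546, 0.2516)–(1.13651, 0, 0.2516)  len=0.9862
  (v3,v4,v2) [--+] → (-0.252874, 1.10801, 0.2516)–(0.708598, 0.888546, 0.2516)  len=0.9862
  (v4,v5,v2) [--+] → (-1.02398, 0.493092, 0.2516)–(-0.252874, 1.10801, 0.2516)  len=0.9863
  (v5,v6,v2) [--+] → (-1.02398, -0.493092, 0.2516)–(-1.02398, 0.493092, 0.2516)  len=0.9862
  (v6,v7,v2) [--+] → (-0.252874, -1.10801, 0.2516)–(-1.02398, -0.493092, 0.2516)  len=0.9863
  (v7,v8,v2) [--+] → (0.708598, -0.888546, 0.2516)–(-0.252874, -1.10801, 0.2516)  len=0.9862
  (v8,v1,v2) [--+] → (1.13651, 0, 0.2516)–(0.708598, -0.888546, 0.2516)  len=0.9862

Chained into 1 loop(s):
  loop 1: 7 segments, perimeter = 6.9036
Total perimeter = 6.904


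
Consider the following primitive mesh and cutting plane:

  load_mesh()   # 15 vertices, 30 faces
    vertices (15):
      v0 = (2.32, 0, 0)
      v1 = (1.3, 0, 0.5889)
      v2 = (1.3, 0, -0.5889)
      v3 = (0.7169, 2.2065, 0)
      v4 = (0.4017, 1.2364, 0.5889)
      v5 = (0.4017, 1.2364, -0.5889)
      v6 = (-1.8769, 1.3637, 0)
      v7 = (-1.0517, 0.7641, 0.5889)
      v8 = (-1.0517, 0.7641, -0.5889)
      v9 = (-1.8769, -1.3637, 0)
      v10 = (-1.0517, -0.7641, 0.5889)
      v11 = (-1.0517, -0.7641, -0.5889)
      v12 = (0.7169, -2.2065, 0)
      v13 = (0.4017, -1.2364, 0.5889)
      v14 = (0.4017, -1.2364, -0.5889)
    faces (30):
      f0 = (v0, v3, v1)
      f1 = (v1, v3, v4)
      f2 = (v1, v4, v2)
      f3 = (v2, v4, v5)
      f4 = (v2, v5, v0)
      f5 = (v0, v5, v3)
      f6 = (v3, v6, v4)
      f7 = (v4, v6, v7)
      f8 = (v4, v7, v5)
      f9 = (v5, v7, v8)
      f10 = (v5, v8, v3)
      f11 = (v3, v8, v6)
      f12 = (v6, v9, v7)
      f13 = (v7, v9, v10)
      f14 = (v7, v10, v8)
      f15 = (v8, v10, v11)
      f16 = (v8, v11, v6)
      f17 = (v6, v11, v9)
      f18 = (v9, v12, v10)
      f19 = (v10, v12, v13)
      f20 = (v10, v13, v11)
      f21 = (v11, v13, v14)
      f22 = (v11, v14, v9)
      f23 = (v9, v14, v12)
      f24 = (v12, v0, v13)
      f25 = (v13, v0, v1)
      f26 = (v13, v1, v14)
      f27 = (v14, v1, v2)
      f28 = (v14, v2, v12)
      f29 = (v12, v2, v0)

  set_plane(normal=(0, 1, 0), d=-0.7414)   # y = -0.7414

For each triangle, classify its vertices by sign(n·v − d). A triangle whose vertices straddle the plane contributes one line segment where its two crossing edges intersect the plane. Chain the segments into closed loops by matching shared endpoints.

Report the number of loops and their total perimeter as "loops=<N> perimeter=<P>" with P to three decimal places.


loops=2 perimeter=6.739

Straddling triangles (12 of 30):
  (v6,v9,v7) [+-+] → (-1.8769, -0.7414, 0)–(-1.63556, -0.7414, 0.172231)  len=0.2965
  (v7,v9,v10) [+--] → (-1.63556, -0.7414, 0.172231)–(-1.0517, -0.7414, 0.5889)  len=0.7173
  (v7,v10,v8) [+-+] → (-1.0517, -0.7414, 0.5889)–(-1.0517, -0.7414, 0.571405)  len=0.0175
  (v8,v10,v11) [+--] → (-1.0517, -0.7414, 0.571405)–(-1.0517, -0.7414, -0.5889)  len=1.1603
  (v8,v11,v6) [+-+] → (-1.0517, -0.7414, -0.5889)–(-1.0605, -0.7414, -0.582617)  len=0.0108
  (v6,v11,v9) [+--] → (-1.0605, -0.7414, -0.582617)–(-1.8769, -0.7414, 0)  len=1.0030
  (v12,v0,v13) [-+-] → (1.78135, -0.7414, 0)–(1.1697, -0.7414, 0.35313)  len=0.7063
  (v13,v0,v1) [-++] → (1.1697, -0.7414, 0.35313)–(0.76134, -0.7414, 0.5889)  len=0.4715
  (v13,v1,v14) [-+-] → (0.76134, -0.7414, 0.5889)–(0.76134, -0.7414, -0.117361)  len=0.7063
  (v14,v1,v2) [-++] → (0.76134, -0.7414, -0.117361)–(0.76134, -0.7414, -0.5889)  len=0.4715
  (v14,v2,v12) [-+-] → (0.76134, -0.7414, -0.5889)–(1.10407, -0.7414, -0.391025)  len=0.3958
  (v12,v2,v0) [-++] → (1.10407, -0.7414, -0.391025)–(1.78135, -0.7414, 0)  len=0.7820

Chained into 2 loop(s):
  loop 1: 6 segments, perimeter = 3.2054
  loop 2: 6 segments, perimeter = 3.5334
Total perimeter = 6.739


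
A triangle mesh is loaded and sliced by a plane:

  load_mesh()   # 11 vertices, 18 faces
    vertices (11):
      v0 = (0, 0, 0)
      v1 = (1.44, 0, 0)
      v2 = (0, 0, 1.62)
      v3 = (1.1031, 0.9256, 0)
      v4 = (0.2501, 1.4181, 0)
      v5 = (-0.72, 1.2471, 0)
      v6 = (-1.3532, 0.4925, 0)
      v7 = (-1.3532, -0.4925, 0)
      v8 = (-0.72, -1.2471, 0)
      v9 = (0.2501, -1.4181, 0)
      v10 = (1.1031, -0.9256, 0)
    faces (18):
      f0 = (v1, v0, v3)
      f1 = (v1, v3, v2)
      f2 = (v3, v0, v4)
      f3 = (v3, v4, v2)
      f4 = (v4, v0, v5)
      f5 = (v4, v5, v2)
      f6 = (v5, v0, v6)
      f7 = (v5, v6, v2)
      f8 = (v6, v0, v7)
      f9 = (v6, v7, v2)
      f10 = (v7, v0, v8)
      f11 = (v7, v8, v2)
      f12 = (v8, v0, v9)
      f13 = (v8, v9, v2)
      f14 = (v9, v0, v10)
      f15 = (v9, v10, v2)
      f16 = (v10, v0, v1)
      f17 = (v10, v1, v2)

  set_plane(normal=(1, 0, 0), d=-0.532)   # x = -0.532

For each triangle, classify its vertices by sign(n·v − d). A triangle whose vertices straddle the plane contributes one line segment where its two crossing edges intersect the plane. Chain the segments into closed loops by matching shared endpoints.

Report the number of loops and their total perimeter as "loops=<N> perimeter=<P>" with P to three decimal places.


Straddling triangles (10 of 18):
  (v4,v0,v5) [++-] → (-0.532, 0.921468, 0)–(-0.532, 1.28024, 0)  len=0.3588
  (v4,v5,v2) [+-+] → (-0.532, 1.28024, 0)–(-0.532, 0.921468, 0.423)  len=0.5547
  (v5,v0,v6) [-+-] → (-0.532, 0.921468, 0)–(-0.532, 0.193623, 0)  len=0.7278
  (v5,v6,v2) [--+] → (-0.532, 0.193623, 0.98311)–(-0.532, 0.921468, 0.423)  len=0.9184
  (v6,v0,v7) [-+-] → (-0.532, 0.193623, 0)–(-0.532, -0.193623, 0)  len=0.3872
  (v6,v7,v2) [--+] → (-0.532, -0.193623, 0.98311)–(-0.532, 0.193623, 0.98311)  len=0.3872
  (v7,v0,v8) [-+-] → (-0.532, -0.193623, 0)–(-0.532, -0.921468, 0)  len=0.7278
  (v7,v8,v2) [--+] → (-0.532, -0.921468, 0.423)–(-0.532, -0.193623, 0.98311)  len=0.9184
  (v8,v0,v9) [-++] → (-0.532, -0.921468, 0)–(-0.532, -1.28024, 0)  len=0.3588
  (v8,v9,v2) [-++] → (-0.532, -1.28024, 0)–(-0.532, -0.921468, 0.423)  len=0.5547

Chained into 1 loop(s):
  loop 1: 10 segments, perimeter = 5.8939
Total perimeter = 5.894

loops=1 perimeter=5.894


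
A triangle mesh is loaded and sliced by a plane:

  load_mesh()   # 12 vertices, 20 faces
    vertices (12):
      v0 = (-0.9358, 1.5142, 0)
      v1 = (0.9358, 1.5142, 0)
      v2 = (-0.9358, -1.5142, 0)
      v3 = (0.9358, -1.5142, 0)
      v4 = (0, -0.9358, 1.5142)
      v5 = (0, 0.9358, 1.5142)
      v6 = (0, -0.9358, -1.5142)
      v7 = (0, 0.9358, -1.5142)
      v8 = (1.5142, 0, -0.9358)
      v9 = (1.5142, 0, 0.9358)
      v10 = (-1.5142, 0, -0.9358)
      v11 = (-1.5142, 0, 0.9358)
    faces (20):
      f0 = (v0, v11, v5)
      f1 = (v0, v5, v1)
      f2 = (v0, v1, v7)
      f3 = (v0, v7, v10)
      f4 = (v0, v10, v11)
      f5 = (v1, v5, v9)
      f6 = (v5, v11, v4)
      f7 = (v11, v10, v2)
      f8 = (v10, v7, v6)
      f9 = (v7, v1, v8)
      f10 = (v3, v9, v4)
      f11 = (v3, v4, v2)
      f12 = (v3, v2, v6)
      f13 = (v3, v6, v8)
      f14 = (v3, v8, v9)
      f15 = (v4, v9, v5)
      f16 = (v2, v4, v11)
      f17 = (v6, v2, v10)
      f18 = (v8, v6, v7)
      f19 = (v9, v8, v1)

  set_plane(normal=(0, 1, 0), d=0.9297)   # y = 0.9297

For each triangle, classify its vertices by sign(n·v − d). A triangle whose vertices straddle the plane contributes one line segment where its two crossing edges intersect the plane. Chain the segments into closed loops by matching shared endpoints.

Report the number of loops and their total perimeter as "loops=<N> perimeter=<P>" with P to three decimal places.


loops=1 perimeter=7.988

Straddling triangles (10 of 20):
  (v0,v11,v5) [+-+] → (-1.15907, 0.9297, 0.36123)–(-0.00987029, 0.9297, 1.51043)  len=1.6252
  (v0,v7,v10) [++-] → (-0.00987029, 0.9297, -1.51043)–(-1.15907, 0.9297, -0.36123)  len=1.6252
  (v0,v10,v11) [+--] → (-1.15907, 0.9297, -0.36123)–(-1.15907, 0.9297, 0.36123)  len=0.7225
  (v1,v5,v9) [++-] → (0.00987029, 0.9297, 1.51043)–(1.15907, 0.9297, 0.36123)  len=1.6252
  (v5,v11,v4) [+--] → (-0.00987029, 0.9297, 1.51043)–(0, 0.9297, 1.5142)  len=0.0106
  (v10,v7,v6) [-+-] → (-0.00987029, 0.9297, -1.51043)–(0, 0.9297, -1.5142)  len=0.0106
  (v7,v1,v8) [++-] → (1.15907, 0.9297, -0.36123)–(0.00987029, 0.9297, -1.51043)  len=1.6252
  (v4,v9,v5) [--+] → (0.00987029, 0.9297, 1.51043)–(0, 0.9297, 1.5142)  len=0.0106
  (v8,v6,v7) [--+] → (0, 0.9297, -1.5142)–(0.00987029, 0.9297, -1.51043)  len=0.0106
  (v9,v8,v1) [--+] → (1.15907, 0.9297, -0.36123)–(1.15907, 0.9297, 0.36123)  len=0.7225

Chained into 1 loop(s):
  loop 1: 10 segments, perimeter = 7.9880
Total perimeter = 7.988


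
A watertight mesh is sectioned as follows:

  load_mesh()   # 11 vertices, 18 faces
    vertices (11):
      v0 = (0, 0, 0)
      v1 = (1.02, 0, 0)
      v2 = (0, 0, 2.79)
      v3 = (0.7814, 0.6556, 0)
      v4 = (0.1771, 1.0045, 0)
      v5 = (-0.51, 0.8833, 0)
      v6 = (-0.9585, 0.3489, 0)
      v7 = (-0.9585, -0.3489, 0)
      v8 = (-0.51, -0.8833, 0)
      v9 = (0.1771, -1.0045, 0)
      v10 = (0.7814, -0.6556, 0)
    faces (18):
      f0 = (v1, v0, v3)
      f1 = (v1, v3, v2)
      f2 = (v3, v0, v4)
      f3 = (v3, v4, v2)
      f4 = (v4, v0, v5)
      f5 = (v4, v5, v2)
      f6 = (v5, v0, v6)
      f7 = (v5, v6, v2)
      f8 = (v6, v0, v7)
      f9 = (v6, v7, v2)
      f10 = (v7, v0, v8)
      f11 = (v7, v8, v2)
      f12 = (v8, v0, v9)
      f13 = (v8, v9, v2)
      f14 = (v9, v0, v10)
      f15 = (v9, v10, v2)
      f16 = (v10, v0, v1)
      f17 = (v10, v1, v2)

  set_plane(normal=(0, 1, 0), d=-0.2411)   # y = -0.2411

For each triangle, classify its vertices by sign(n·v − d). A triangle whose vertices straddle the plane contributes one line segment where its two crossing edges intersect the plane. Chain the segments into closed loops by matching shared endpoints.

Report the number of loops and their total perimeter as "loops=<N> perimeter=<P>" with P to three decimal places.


Straddling triangles (10 of 18):
  (v6,v0,v7) [++-] → (-0.662351, -0.2411, 0)–(-0.9585, -0.2411, 0)  len=0.2961
  (v6,v7,v2) [+-+] → (-0.9585, -0.2411, 0)–(-0.662351, -0.2411, 0.862029)  len=0.9115
  (v7,v0,v8) [-+-] → (-0.662351, -0.2411, 0)–(-0.139206, -0.2411, 0)  len=0.5231
  (v7,v8,v2) [--+] → (-0.139206, -0.2411, 2.02846)–(-0.662351, -0.2411, 0.862029)  len=1.2784
  (v8,v0,v9) [-+-] → (-0.139206, -0.2411, 0)–(0.0425075, -0.2411, 0)  len=0.1817
  (v8,v9,v2) [--+] → (0.0425075, -0.2411, 2.12034)–(-0.139206, -0.2411, 2.02846)  len=0.2036
  (v9,v0,v10) [-+-] → (0.0425075, -0.2411, 0)–(0.287364, -0.2411, 0)  len=0.2449
  (v9,v10,v2) [--+] → (0.287364, -0.2411, 1.76396)–(0.0425075, -0.2411, 2.12034)  len=0.4324
  (v10,v0,v1) [-++] → (0.287364, -0.2411, 0)–(0.932254, -0.2411, 0)  len=0.6449
  (v10,v1,v2) [-++] → (0.932254, -0.2411, 0)–(0.287364, -0.2411, 1.76396)  len=1.8782

Chained into 1 loop(s):
  loop 1: 10 segments, perimeter = 6.5948
Total perimeter = 6.595

loops=1 perimeter=6.595
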